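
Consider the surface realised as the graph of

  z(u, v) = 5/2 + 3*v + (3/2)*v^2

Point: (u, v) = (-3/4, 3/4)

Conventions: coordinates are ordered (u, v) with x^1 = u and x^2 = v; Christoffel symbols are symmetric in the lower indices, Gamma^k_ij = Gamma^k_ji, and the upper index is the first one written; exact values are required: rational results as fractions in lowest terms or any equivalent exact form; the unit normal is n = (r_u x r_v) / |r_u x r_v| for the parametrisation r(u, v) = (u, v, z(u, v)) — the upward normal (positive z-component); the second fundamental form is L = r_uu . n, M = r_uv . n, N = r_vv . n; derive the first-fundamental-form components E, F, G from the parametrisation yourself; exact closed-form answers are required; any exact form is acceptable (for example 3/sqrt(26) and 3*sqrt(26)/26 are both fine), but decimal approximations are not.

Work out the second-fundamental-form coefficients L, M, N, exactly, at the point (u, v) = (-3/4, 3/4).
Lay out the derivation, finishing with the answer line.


z_u = 0, z_v = 21/4, z_uu = 0, z_uv = 0, z_vv = 3
E = 1, F = 0, G = 457/16; answer radicand W^2 = 457/16
unnormalised second-form numerators: l = 0, m = 0, n = 3; L = l/sqrt(457/16), and similarly M = m/sqrt(W^2), N = n/sqrt(W^2)

Answer: L = 0, M = 0, N = 12*sqrt(457)/457


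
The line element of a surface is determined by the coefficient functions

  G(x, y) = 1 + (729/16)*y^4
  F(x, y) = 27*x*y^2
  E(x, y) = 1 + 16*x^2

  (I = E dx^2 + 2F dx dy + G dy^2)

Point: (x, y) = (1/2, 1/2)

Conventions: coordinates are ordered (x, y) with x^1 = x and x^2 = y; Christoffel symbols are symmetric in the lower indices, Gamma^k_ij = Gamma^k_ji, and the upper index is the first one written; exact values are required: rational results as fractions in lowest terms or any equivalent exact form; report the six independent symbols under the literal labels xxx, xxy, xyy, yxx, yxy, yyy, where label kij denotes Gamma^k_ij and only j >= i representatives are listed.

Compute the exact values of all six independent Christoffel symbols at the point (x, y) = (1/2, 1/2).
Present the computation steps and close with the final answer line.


E = 5, F = 27/8, G = 985/256 at the point
E_x = 16, E_y = 0, F_x = 27/4, F_y = 27/2, G_x = 0, G_y = 729/32
EG - F^2 = 2009/256;  g^inv = (256/2009) * [[985/256, -27/8], [-27/8, 5]]
first-kind symbols [ij,l] = (1/2)(d_i g_jl + d_j g_il - d_l g_ij): [xx,x] = E_x/2 = 8, [xx,y] = F_x - E_y/2 = 27/4, [xy,x] = E_y/2 = 0, [xy,y] = G_x/2 = 0, [yy,x] = F_y - G_x/2 = 27/2, [yy,y] = G_y/2 = 729/64
Gamma^x_ij = (G*[ij,x] - F*[ij,y])/(EG - F^2), Gamma^y_ij = (E*[ij,y] - F*[ij,x])/(EG - F^2)

Answer: Gamma_xxx = 2048/2009, Gamma_xxy = 0, Gamma_xyy = 3456/2009, Gamma_yxx = 1728/2009, Gamma_yxy = 0, Gamma_yyy = 2916/2009


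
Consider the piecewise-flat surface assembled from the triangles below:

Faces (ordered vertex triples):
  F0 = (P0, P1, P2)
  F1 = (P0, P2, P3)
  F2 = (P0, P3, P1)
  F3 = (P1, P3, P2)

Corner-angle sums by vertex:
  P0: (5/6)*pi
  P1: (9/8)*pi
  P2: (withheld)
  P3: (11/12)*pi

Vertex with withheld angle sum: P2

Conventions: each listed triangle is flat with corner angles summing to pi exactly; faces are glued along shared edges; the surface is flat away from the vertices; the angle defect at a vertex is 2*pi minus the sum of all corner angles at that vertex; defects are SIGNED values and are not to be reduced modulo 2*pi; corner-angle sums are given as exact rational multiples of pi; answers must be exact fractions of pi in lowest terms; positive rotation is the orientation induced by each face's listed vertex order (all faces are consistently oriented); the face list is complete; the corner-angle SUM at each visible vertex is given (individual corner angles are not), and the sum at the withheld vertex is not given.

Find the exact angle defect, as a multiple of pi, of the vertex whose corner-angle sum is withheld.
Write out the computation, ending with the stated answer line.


V = 4, E = 6, F = 4; chi = V - E + F = 2
Gauss-Bonnet: total defect = 2*pi*chi = 4*pi; visible defects sum to (25/8)*pi

Answer: defect(P2) = (7/8)*pi


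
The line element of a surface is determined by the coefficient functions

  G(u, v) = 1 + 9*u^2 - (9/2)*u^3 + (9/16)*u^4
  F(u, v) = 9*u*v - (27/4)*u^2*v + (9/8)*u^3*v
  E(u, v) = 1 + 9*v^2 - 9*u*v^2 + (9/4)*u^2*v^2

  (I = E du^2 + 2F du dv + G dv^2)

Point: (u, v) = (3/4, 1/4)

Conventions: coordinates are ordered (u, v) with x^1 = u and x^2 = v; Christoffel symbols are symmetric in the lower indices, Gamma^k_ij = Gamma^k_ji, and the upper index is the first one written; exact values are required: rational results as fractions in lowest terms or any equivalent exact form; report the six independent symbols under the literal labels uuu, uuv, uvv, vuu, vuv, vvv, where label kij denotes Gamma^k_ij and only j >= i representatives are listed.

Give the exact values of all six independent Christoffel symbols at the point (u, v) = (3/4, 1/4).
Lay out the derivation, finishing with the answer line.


E = 1249/1024, F = 1755/2048, G = 17785/4096 at the point
E_u = -45/128, E_v = 225/128, F_u = 99/512, F_v = 1755/512, G_u = 1755/256, G_v = 0
EG - F^2 = 18685/4096;  g^inv = (4096/18685) * [[17785/4096, -1755/2048], [-1755/2048, 1249/1024]]
first-kind symbols [ij,l] = (1/2)(d_i g_jl + d_j g_il - d_l g_ij): [uu,u] = E_u/2 = -45/256, [uu,v] = F_u - E_v/2 = -351/512, [uv,u] = E_v/2 = 225/256, [uv,v] = G_u/2 = 1755/512, [vv,u] = F_v - G_u/2 = 0, [vv,v] = G_v/2 = 0
Gamma^u_ij = (G*[ij,u] - F*[ij,v])/(EG - F^2), Gamma^v_ij = (E*[ij,v] - F*[ij,u])/(EG - F^2)

Answer: Gamma_uuu = -144/3737, Gamma_uuv = 720/3737, Gamma_uvv = 0, Gamma_vuu = -2808/18685, Gamma_vuv = 2808/3737, Gamma_vvv = 0


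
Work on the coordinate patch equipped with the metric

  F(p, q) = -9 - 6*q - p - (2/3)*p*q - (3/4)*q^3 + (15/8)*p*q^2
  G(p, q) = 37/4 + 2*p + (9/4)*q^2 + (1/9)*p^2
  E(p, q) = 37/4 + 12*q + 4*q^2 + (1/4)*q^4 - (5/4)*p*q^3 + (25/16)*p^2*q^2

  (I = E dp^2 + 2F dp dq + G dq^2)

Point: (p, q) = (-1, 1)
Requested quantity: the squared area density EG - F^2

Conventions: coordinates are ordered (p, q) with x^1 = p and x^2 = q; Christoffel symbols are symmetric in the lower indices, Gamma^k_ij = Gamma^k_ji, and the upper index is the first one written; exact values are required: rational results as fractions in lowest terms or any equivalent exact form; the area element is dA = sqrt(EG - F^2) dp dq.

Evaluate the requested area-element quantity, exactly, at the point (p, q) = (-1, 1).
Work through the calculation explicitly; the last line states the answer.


E = 453/16, F = -383/24, G = 173/18; EG - F^2 = 10049/576

Answer: EG - F^2 = 10049/576


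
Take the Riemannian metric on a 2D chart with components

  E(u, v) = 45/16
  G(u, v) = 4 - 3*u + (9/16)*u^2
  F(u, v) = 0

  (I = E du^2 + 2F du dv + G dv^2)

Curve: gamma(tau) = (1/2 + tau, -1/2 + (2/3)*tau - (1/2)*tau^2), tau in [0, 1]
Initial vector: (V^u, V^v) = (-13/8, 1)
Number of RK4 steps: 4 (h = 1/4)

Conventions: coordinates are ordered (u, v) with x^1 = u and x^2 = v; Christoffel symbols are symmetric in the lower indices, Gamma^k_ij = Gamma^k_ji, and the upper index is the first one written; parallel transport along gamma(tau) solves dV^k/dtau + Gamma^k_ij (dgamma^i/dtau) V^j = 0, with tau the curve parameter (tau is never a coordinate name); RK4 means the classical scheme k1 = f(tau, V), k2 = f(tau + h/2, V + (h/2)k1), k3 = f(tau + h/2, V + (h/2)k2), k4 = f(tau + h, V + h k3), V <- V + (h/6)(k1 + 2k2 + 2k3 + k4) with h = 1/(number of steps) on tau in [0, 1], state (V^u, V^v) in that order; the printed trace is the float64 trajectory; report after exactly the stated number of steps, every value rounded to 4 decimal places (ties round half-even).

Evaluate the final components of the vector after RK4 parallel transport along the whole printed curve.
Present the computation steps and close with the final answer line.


gamma'(tau) = (1, 2/3 - tau); f(tau, V)^k = -Gamma^k_ij(gamma(tau)) gamma'^i(tau) V^j; h = 1/4; intermediate values shown to 6 dp
curve data and Christoffel symbols at the stage parameters:
  tau = 0.000000: gamma = (0.500000, -0.500000), gamma' = (1.000000, 0.666667); Gamma_uuu = 0.000000, Gamma_uuv = 0.000000, Gamma_uvv = 0.433333, Gamma_vuu = 0.000000, Gamma_vuv = -0.461538, Gamma_vvv = 0.000000
  tau = 0.125000: gamma = (0.625000, -0.424479), gamma' = (1.000000, 0.541667); Gamma_uuu = 0.000000, Gamma_uuv = 0.000000, Gamma_uvv = 0.408333, Gamma_vuu = 0.000000, Gamma_vuv = -0.489796, Gamma_vvv = 0.000000
  tau = 0.250000: gamma = (0.750000, -0.364583), gamma' = (1.000000, 0.416667); Gamma_uuu = 0.000000, Gamma_uuv = 0.000000, Gamma_uvv = 0.383333, Gamma_vuu = 0.000000, Gamma_vuv = -0.521739, Gamma_vvv = 0.000000
  tau = 0.375000: gamma = (0.875000, -0.320312), gamma' = (1.000000, 0.291667); Gamma_uuu = 0.000000, Gamma_uuv = 0.000000, Gamma_uvv = 0.358333, Gamma_vuu = 0.000000, Gamma_vuv = -0.558140, Gamma_vvv = 0.000000
  tau = 0.500000: gamma = (1.000000, -0.291667), gamma' = (1.000000, 0.166667); Gamma_uuu = 0.000000, Gamma_uuv = 0.000000, Gamma_uvv = 0.333333, Gamma_vuu = 0.000000, Gamma_vuv = -0.600000, Gamma_vvv = 0.000000
  tau = 0.625000: gamma = (1.125000, -0.278646), gamma' = (1.000000, 0.041667); Gamma_uuu = 0.000000, Gamma_uuv = 0.000000, Gamma_uvv = 0.308333, Gamma_vuu = 0.000000, Gamma_vuv = -0.648649, Gamma_vvv = 0.000000
  tau = 0.750000: gamma = (1.250000, -0.281250), gamma' = (1.000000, -0.083333); Gamma_uuu = 0.000000, Gamma_uuv = 0.000000, Gamma_uvv = 0.283333, Gamma_vuu = 0.000000, Gamma_vuv = -0.705882, Gamma_vvv = 0.000000
  tau = 0.875000: gamma = (1.375000, -0.299479), gamma' = (1.000000, -0.208333); Gamma_uuu = 0.000000, Gamma_uuv = 0.000000, Gamma_uvv = 0.258333, Gamma_vuu = 0.000000, Gamma_vuv = -0.774194, Gamma_vvv = 0.000000
  tau = 1.000000: gamma = (1.500000, -0.333333), gamma' = (1.000000, -0.333333); Gamma_uuu = 0.000000, Gamma_uuv = 0.000000, Gamma_uvv = 0.233333, Gamma_vuu = 0.000000, Gamma_vuv = -0.857143, Gamma_vvv = 0.000000
step 0: V^u = -1.6250, V^v = 1.0000
step 1: k1 = (-0.288889, -0.038462), k2 = (-0.220117, 0.046738), k3 = (-0.222473, 0.054235), k4 = (-0.161888, 0.163462); V <- V + (h/6)(k1 + 2k2 + 2k3 + k4): V^u = -1.6807, V^v = 1.0136
step 2: k1 = (-0.161898, 0.163485), k2 = (-0.108073, 0.300258), k3 = (-0.109860, 0.310895), k4 = (-0.060630, 0.483995); V <- V + (h/6)(k1 + 2k2 + 2k3 + k4): V^u = -1.7081, V^v = 1.0915
step 3: k1 = (-0.060641, 0.484109), k2 = (-0.014801, 0.700902), k3 = (-0.015149, 0.718635), k4 = (0.030014, 0.998009); V <- V + (h/6)(k1 + 2k2 + 2k3 + k4): V^u = -1.7119, V^v = 1.2716
step 4: k1 = (0.030023, 0.998284), k2 = (0.075152, 1.356560), k3 = (0.077562, 1.390322), k4 = (0.125935, 1.871418); V <- V + (h/6)(k1 + 2k2 + 2k3 + k4): V^u = -1.6926, V^v = 1.6201

Answer: V^u = -1.6926, V^v = 1.6201


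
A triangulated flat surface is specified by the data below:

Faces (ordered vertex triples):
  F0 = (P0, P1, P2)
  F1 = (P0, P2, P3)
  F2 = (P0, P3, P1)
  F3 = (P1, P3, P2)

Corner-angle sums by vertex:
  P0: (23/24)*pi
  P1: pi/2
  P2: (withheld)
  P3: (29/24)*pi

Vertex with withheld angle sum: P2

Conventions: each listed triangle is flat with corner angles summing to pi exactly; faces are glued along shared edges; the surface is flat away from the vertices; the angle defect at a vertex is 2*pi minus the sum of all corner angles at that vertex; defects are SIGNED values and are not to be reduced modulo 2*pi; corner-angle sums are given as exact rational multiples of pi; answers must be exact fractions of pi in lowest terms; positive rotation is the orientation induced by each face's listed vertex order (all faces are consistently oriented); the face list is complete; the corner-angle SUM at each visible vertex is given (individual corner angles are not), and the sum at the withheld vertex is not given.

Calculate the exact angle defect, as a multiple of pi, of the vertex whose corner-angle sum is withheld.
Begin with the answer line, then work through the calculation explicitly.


Answer: defect(P2) = (2/3)*pi

V = 4, E = 6, F = 4; chi = V - E + F = 2
Gauss-Bonnet: total defect = 2*pi*chi = 4*pi; visible defects sum to (10/3)*pi


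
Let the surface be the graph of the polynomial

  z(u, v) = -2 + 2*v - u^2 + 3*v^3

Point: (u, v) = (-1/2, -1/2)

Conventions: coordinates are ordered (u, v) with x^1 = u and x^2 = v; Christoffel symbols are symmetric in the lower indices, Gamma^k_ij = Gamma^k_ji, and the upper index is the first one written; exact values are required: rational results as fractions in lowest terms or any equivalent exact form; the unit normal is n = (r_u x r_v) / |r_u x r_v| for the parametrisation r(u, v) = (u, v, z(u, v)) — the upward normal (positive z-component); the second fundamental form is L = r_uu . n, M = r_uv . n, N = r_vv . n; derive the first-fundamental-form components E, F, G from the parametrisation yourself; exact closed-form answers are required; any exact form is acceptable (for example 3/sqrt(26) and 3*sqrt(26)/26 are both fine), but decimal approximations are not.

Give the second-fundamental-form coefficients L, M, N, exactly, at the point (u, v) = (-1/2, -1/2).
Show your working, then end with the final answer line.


z_u = 1, z_v = 17/4, z_uu = -2, z_uv = 0, z_vv = -9
E = 2, F = 17/4, G = 305/16; answer radicand W^2 = 321/16
unnormalised second-form numerators: l = -2, m = 0, n = -9; L = l/sqrt(321/16), and similarly M = m/sqrt(W^2), N = n/sqrt(W^2)

Answer: L = -8*sqrt(321)/321, M = 0, N = -12*sqrt(321)/107


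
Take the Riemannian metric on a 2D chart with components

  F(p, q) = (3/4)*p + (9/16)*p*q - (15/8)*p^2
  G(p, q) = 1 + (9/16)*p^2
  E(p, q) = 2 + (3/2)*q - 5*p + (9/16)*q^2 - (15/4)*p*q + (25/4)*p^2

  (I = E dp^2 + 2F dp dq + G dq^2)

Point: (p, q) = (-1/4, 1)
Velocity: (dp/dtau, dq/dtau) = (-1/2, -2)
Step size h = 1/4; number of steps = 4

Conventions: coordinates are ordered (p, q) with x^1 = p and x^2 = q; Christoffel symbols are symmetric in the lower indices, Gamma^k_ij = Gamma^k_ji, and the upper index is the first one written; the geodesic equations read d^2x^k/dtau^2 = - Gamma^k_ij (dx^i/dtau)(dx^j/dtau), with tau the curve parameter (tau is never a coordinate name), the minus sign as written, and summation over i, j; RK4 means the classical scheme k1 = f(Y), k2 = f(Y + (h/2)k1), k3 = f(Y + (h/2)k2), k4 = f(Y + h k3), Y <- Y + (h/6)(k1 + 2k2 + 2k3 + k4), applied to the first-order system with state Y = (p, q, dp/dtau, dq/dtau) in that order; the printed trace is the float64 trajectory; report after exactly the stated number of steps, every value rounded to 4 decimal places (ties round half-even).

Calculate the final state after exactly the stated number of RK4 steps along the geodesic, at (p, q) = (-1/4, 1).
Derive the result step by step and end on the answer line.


f(Y) = (dp/dtau, dq/dtau, -Gamma^p_ij Y'^i Y'^j, -Gamma^q_ij Y'^i Y'^j) with the Gammas evaluated at the stage position; h = 0.250000; intermediate values shown to 6 dp
step 0: p = -0.2500, q = 1.0000, dp/dtau = -0.5000, dq/dtau = -2.0000
step 1:
  k1: at (p, q) = (-0.250000, 1.000000), (dp/dtau, dq/dtau) = (-0.500000, -2.000000); Gamma_ppp = -0.889409, Gamma_ppq = 0.266823, Gamma_pqq = 0.000000, Gamma_qpp = 0.070217, Gamma_qpq = -0.021065, Gamma_qqq = 0.000000; k1 = (-0.500000, -2.000000, -0.311293, 0.024576)
  k2: at (p, q) = (-0.312500, 0.750000), (dp/dtau, dq/dtau) = (-0.538912, -1.996928); Gamma_ppp = -0.894821, Gamma_ppq = 0.268446, Gamma_pqq = 0.000000, Gamma_qpp = 0.089482, Gamma_qpq = -0.026845, Gamma_qqq = 0.000000; k2 = (-0.538912, -1.996928, -0.317908, 0.031791)
  k3: at (p, q) = (-0.317364, 0.750384), (dp/dtau, dq/dtau) = (-0.539738, -1.996026); Gamma_ppp = -0.891375, Gamma_ppq = 0.267413, Gamma_pqq = 0.000000, Gamma_qpp = 0.090047, Gamma_qpq = -0.027014, Gamma_qqq = 0.000000; k3 = (-0.539738, -1.996026, -0.316511, 0.031974)
  k4: at (p, q) = (-0.384935, 0.500993), (dp/dtau, dq/dtau) = (-0.579128, -1.992007); Gamma_ppp = -0.892401, Gamma_ppq = 0.267720, Gamma_pqq = 0.000000, Gamma_qpp = 0.110192, Gamma_qpq = -0.033057, Gamma_qqq = 0.000000; k4 = (-0.579128, -1.992007, -0.318397, 0.039315)
  Y <- Y + (h/6)(k1 + 2k2 + 2k3 + k4): p = -0.3849, q = 0.5009, dp/dtau = -0.5791, dq/dtau = -1.9920
step 2:
  k1: at (p, q) = (-0.384851, 0.500920), (dp/dtau, dq/dtau) = (-0.579105, -1.992024); Gamma_ppp = -0.892473, Gamma_ppq = 0.267742, Gamma_pqq = 0.000000, Gamma_qpp = 0.110189, Gamma_qpq = -0.033057, Gamma_qqq = 0.000000; k1 = (-0.579105, -1.992024, -0.318427, 0.039315)
  k2: at (p, q) = (-0.457239, 0.251917), (dp/dtau, dq/dtau) = (-0.618909, -1.987110); Gamma_ppp = -0.889276, Gamma_ppq = 0.266783, Gamma_pqq = 0.000000, Gamma_qpp = 0.130769, Gamma_qpq = -0.039231, Gamma_qqq = 0.000000; k2 = (-0.618909, -1.987110, -0.315565, 0.046404)
  k3: at (p, q) = (-0.462215, 0.252531), (dp/dtau, dq/dtau) = (-0.618551, -1.986224); Gamma_ppp = -0.885697, Gamma_ppq = 0.265709, Gamma_pqq = 0.000000, Gamma_qpp = 0.130936, Gamma_qpq = -0.039281, Gamma_qqq = 0.000000; k3 = (-0.618551, -1.986224, -0.314018, 0.046422)
  k4: at (p, q) = (-0.539489, 0.004364), (dp/dtau, dq/dtau) = (-0.657610, -1.980419); Gamma_ppp = -0.878187, Gamma_ppq = 0.263456, Gamma_pqq = 0.000000, Gamma_qpp = 0.151076, Gamma_qpq = -0.045323, Gamma_qqq = 0.000000; k4 = (-0.657610, -1.980419, -0.306448, 0.052719)
  Y <- Y + (h/6)(k1 + 2k2 + 2k3 + k4): p = -0.5395, q = 0.0043, dp/dtau = -0.6576, dq/dtau = -1.9805
step 3:
  k1: at (p, q) = (-0.539503, 0.004291), (dp/dtau, dq/dtau) = (-0.657607, -1.980454); Gamma_ppp = -0.878191, Gamma_ppq = 0.263457, Gamma_pqq = 0.000000, Gamma_qpp = 0.151082, Gamma_qpq = -0.045324, Gamma_qqq = 0.000000; k1 = (-0.657607, -1.980454, -0.306462, 0.052723)
  k2: at (p, q) = (-0.621703, -0.243266), (dp/dtau, dq/dtau) = (-0.695915, -1.973864); Gamma_ppp = -0.866523, Gamma_ppq = 0.259957, Gamma_pqq = 0.000000, Gamma_qpp = 0.170351, Gamma_qpq = -0.051105, Gamma_qqq = 0.000000; k2 = (-0.695915, -1.973864, -0.294520, 0.057900)
  k3: at (p, q) = (-0.626492, -0.242442), (dp/dtau, dq/dtau) = (-0.694422, -1.973216); Gamma_ppp = -0.863145, Gamma_ppq = 0.258944, Gamma_pqq = 0.000000, Gamma_qpp = 0.170091, Gamma_qpq = -0.051027, Gamma_qqq = 0.000000; k3 = (-0.694422, -1.973216, -0.293405, 0.057818)
  k4: at (p, q) = (-0.713108, -0.489013), (dp/dtau, dq/dtau) = (-0.730958, -1.965999); Gamma_ppp = -0.847943, Gamma_ppq = 0.254383, Gamma_pqq = 0.000000, Gamma_qpp = 0.187709, Gamma_qpq = -0.056313, Gamma_qqq = 0.000000; k4 = (-0.730958, -1.965999, -0.278073, 0.061557)
  Y <- Y + (h/6)(k1 + 2k2 + 2k3 + k4): p = -0.7132, q = -0.4891, dp/dtau = -0.7310, dq/dtau = -1.9660
step 4:
  k1: at (p, q) = (-0.713221, -0.489068), (dp/dtau, dq/dtau) = (-0.730956, -1.966049); Gamma_ppp = -0.847878, Gamma_ppq = 0.254364, Gamma_pqq = 0.000000, Gamma_qpp = 0.187705, Gamma_qpq = -0.056312, Gamma_qqq = 0.000000; k1 = (-0.730956, -1.966049, -0.278071, 0.061560)
  k2: at (p, q) = (-0.804590, -0.734824), (dp/dtau, dq/dtau) = (-0.765715, -1.958354); Gamma_ppp = -0.829241, Gamma_ppq = 0.248772, Gamma_pqq = 0.000000, Gamma_qpp = 0.203385, Gamma_qpq = -0.061015, Gamma_qqq = 0.000000; k2 = (-0.765715, -1.958354, -0.259888, 0.063742)
  k3: at (p, q) = (-0.808935, -0.733862), (dp/dtau, dq/dtau) = (-0.763442, -1.958081); Gamma_ppp = -0.826340, Gamma_ppq = 0.247902, Gamma_pqq = 0.000000, Gamma_qpp = 0.202813, Gamma_qpq = -0.060844, Gamma_qqq = 0.000000; k3 = (-0.763442, -1.958081, -0.259541, 0.063701)
  k4: at (p, q) = (-0.904081, -0.978589), (dp/dtau, dq/dtau) = (-0.795842, -1.950124); Gamma_ppp = -0.805387, Gamma_ppq = 0.241616, Gamma_pqq = 0.000000, Gamma_qpp = 0.216170, Gamma_qpq = -0.064851, Gamma_qqq = 0.000000; k4 = (-0.795842, -1.950124, -0.239868, 0.064382)
  Y <- Y + (h/6)(k1 + 2k2 + 2k3 + k4): p = -0.9043, q = -0.9786, dp/dtau = -0.7958, dq/dtau = -1.9502

Answer: p = -0.9043, q = -0.9786, dp/dtau = -0.7958, dq/dtau = -1.9502


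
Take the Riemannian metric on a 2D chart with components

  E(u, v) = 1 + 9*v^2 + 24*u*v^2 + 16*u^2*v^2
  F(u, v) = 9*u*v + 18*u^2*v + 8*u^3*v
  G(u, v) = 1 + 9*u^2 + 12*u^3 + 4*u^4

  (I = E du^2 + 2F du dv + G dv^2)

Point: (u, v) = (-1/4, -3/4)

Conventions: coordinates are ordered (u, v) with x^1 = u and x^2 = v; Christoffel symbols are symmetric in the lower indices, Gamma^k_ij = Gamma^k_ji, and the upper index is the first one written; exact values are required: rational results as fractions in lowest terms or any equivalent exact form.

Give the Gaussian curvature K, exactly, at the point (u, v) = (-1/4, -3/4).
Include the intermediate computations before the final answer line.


E = 13/4, F = 15/16, G = 89/64, EG - F^2 = 233/64 at the point
E_u = 9, E_v = -6, F_u = -9/8, F_v = -5/4, G_u = -5/2, G_v = 0
E_vv = 8, F_uv = 3/2, G_uu = 3
Using the Brioschi determinant formula for K from the metric derivatives:
M1 = [[-E_vv/2 + F_uv - G_uu/2, E_u/2, F_u - E_v/2], [F_v - G_u/2, E, F], [G_v/2, F, G]] = [[-4, 9/2, 15/8], [0, 13/4, 15/16], [0, 15/16, 89/64]]; det M1 = -233/16
M2 = [[0, E_v/2, G_u/2], [E_v/2, E, F], [G_u/2, F, G]] = [[0, -3, -5/4], [-3, 13/4, 15/16], [-5/4, 15/16, 89/64]]; det M2 = -169/16
det M1 - det M2 = -4; K = -4 / (233/64)^2 = -16384/54289

Answer: K = -16384/54289


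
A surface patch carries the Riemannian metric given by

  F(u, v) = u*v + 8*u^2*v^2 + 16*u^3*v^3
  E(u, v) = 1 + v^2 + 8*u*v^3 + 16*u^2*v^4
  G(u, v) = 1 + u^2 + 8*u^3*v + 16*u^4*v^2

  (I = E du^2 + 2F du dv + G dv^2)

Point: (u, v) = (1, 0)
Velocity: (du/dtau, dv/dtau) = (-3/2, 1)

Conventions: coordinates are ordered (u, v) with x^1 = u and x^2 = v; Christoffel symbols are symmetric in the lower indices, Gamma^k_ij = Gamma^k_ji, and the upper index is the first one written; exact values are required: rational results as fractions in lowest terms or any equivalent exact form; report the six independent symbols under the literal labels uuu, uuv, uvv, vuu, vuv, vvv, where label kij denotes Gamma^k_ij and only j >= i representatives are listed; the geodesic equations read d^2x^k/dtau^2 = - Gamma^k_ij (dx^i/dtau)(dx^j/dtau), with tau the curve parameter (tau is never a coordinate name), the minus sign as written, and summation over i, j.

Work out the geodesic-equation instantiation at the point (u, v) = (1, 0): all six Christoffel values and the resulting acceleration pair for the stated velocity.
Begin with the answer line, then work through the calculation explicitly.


Answer: Gamma_uuu = 0, Gamma_uuv = 0, Gamma_uvv = 0, Gamma_vuu = 0, Gamma_vuv = 1/2, Gamma_vvv = 2; accelerations (d^2u/dtau^2, d^2v/dtau^2) = (0, -1/2)

E = 1, F = 0, G = 2 at the point
E_u = 0, E_v = 0, F_u = 0, F_v = 1, G_u = 2, G_v = 8
EG - F^2 = 2;  g^inv = (1/2) * [[2, 0], [0, 1]]
first-kind symbols [ij,l] = (1/2)(d_i g_jl + d_j g_il - d_l g_ij): [uu,u] = E_u/2 = 0, [uu,v] = F_u - E_v/2 = 0, [uv,u] = E_v/2 = 0, [uv,v] = G_u/2 = 1, [vv,u] = F_v - G_u/2 = 0, [vv,v] = G_v/2 = 4
Gamma^u_ij = (G*[ij,u] - F*[ij,v])/(EG - F^2), Gamma^v_ij = (E*[ij,v] - F*[ij,u])/(EG - F^2)
Gamma_uuu = 0, Gamma_uuv = 0, Gamma_uvv = 0, Gamma_vuu = 0, Gamma_vuv = 1/2, Gamma_vvv = 2
d^2u/dtau^2 = -(Gamma_uuu*(-3/2)^2 + 2*Gamma_uuv*(-3/2)*(1) + Gamma_uvv*(1)^2) = 0
d^2v/dtau^2 = -(Gamma_vuu*(-3/2)^2 + 2*Gamma_vuv*(-3/2)*(1) + Gamma_vvv*(1)^2) = -1/2


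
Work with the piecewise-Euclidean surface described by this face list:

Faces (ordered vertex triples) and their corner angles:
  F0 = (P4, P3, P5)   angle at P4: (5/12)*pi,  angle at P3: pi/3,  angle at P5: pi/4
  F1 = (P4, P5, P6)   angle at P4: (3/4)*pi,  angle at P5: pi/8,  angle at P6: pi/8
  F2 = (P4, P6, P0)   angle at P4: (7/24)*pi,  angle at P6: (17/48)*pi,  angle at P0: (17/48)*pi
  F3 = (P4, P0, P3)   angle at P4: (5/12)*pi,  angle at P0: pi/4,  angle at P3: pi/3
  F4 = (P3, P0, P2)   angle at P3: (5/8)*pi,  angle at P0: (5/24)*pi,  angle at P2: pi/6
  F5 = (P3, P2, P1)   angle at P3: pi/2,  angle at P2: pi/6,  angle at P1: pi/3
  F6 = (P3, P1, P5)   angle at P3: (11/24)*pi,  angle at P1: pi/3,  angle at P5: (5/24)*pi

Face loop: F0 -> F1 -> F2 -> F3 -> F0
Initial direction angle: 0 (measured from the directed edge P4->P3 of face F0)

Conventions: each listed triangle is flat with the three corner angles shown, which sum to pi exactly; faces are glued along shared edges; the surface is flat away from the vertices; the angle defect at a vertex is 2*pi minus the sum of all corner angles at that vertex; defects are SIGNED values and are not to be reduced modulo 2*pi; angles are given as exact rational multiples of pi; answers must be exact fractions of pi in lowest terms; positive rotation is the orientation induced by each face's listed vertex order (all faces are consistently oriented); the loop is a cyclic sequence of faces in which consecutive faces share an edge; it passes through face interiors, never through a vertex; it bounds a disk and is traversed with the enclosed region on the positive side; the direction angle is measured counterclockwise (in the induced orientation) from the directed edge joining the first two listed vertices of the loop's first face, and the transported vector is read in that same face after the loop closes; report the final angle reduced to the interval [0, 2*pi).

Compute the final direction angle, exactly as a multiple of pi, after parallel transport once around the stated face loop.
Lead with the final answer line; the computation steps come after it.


Answer: final direction angle = pi/8

enclosed vertex P4: corner angles sum to (15/8)*pi, defect = 2*pi - (15/8)*pi = pi/8
adding the enclosed defects to the starting angle (mod 2*pi, induced orientation) gives the holonomy
final angle = 0 + pi/8 = pi/8 (mod 2*pi)


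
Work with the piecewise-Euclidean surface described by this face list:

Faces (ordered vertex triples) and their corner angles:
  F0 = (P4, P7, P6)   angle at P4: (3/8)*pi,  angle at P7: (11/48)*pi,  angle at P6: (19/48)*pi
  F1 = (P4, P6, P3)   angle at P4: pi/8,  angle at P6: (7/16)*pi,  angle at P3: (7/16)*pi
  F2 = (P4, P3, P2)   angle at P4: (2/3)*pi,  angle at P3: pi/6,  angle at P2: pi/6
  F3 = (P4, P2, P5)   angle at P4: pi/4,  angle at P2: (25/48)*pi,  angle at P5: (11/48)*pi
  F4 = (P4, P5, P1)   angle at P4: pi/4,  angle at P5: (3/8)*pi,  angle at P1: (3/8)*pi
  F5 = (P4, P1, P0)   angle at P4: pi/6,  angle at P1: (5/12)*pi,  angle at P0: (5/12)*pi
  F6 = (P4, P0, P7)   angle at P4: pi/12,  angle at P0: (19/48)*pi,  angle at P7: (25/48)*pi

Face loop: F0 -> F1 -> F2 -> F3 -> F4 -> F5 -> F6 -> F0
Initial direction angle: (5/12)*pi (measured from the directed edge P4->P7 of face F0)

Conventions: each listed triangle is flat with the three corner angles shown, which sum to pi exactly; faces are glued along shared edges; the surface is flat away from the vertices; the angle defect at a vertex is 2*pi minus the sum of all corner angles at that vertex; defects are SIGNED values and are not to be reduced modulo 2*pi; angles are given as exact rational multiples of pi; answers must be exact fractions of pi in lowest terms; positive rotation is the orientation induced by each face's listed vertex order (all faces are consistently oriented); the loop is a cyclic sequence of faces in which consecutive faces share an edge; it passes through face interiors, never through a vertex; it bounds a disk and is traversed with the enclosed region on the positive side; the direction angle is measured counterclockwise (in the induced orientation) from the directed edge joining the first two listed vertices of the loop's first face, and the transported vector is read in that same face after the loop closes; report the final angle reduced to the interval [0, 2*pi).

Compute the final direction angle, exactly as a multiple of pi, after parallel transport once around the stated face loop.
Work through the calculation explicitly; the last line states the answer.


enclosed vertex P4: corner angles sum to (23/12)*pi, defect = 2*pi - (23/12)*pi = pi/12
the final direction is the initial angle plus the enclosed defects, taken mod 2*pi in the induced orientation
final angle = (5/12)*pi + pi/12 = pi/2 (mod 2*pi)

Answer: final direction angle = pi/2


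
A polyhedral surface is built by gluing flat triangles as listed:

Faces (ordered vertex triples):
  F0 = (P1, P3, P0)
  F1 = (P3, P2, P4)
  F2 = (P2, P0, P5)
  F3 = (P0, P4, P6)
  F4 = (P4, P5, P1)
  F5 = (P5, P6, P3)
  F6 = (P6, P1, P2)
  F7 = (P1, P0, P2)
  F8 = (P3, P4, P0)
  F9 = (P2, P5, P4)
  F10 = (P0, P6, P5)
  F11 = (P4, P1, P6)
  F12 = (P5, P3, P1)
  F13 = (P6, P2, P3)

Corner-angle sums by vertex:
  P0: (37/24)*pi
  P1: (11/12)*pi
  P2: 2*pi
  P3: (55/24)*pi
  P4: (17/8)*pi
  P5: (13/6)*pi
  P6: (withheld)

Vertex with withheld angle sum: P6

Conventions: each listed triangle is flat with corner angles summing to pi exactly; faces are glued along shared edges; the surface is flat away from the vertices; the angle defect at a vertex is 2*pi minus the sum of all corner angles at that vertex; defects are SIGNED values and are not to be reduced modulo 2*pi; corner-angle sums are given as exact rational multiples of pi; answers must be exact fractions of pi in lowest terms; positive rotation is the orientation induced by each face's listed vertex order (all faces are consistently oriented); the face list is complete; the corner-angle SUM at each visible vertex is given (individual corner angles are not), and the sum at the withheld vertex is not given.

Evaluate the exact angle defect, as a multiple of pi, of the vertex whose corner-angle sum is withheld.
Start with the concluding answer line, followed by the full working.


Answer: defect(P6) = (-23/24)*pi

V = 7, E = 21, F = 14; chi = V - E + F = 0
Gauss-Bonnet: total defect = 2*pi*chi = 0; visible defects sum to (23/24)*pi


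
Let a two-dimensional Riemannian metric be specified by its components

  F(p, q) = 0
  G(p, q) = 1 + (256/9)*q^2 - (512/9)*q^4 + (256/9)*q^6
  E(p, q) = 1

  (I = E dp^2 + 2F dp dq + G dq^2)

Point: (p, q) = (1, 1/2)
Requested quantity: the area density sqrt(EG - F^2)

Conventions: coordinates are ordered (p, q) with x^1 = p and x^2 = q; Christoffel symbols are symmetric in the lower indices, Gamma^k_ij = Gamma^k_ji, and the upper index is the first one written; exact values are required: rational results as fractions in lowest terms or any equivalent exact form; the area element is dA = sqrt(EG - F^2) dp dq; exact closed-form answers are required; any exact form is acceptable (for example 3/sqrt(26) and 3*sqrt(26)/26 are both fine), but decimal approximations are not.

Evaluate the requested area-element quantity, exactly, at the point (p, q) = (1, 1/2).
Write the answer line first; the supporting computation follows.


Answer: sqrt(EG - F^2) = sqrt(5)

E = 1, F = 0, G = 5; EG - F^2 = 5


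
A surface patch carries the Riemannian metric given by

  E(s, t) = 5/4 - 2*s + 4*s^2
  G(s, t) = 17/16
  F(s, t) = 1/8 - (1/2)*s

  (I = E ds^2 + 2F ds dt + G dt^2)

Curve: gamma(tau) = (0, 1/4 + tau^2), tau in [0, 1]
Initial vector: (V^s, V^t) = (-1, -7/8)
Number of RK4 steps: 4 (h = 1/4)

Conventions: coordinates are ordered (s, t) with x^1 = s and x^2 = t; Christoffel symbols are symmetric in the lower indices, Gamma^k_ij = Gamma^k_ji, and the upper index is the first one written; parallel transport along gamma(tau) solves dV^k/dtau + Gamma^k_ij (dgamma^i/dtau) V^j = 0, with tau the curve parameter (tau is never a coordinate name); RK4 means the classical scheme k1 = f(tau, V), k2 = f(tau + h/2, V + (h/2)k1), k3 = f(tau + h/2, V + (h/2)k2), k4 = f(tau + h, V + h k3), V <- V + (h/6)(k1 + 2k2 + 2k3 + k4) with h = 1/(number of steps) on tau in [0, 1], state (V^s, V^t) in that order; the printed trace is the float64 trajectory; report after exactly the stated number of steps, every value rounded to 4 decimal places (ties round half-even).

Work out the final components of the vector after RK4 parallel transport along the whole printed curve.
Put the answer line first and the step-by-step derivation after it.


Answer: V^s = -1.0000, V^t = -0.8750

gamma'(tau) = (0, 2*tau); f(tau, V)^k = -Gamma^k_ij(gamma(tau)) gamma'^i(tau) V^j; h = 1/4; intermediate values shown to 6 dp
curve data and Christoffel symbols at the stage parameters:
  tau = 0.000000: gamma = (0.000000, 0.250000), gamma' = (0.000000, 0.000000); Gamma_sss = -0.761905, Gamma_sst = 0.000000, Gamma_stt = 0.000000, Gamma_tss = -0.380952, Gamma_tst = 0.000000, Gamma_ttt = 0.000000
  tau = 0.125000: gamma = (0.000000, 0.265625), gamma' = (0.000000, 0.250000); Gamma_sss = -0.761905, Gamma_sst = 0.000000, Gamma_stt = 0.000000, Gamma_tss = -0.380952, Gamma_tst = 0.000000, Gamma_ttt = 0.000000
  tau = 0.250000: gamma = (0.000000, 0.312500), gamma' = (0.000000, 0.500000); Gamma_sss = -0.761905, Gamma_sst = 0.000000, Gamma_stt = 0.000000, Gamma_tss = -0.380952, Gamma_tst = 0.000000, Gamma_ttt = 0.000000
  tau = 0.375000: gamma = (0.000000, 0.390625), gamma' = (0.000000, 0.750000); Gamma_sss = -0.761905, Gamma_sst = 0.000000, Gamma_stt = 0.000000, Gamma_tss = -0.380952, Gamma_tst = 0.000000, Gamma_ttt = 0.000000
  tau = 0.500000: gamma = (0.000000, 0.500000), gamma' = (0.000000, 1.000000); Gamma_sss = -0.761905, Gamma_sst = 0.000000, Gamma_stt = 0.000000, Gamma_tss = -0.380952, Gamma_tst = 0.000000, Gamma_ttt = 0.000000
  tau = 0.625000: gamma = (0.000000, 0.640625), gamma' = (0.000000, 1.250000); Gamma_sss = -0.761905, Gamma_sst = 0.000000, Gamma_stt = 0.000000, Gamma_tss = -0.380952, Gamma_tst = 0.000000, Gamma_ttt = 0.000000
  tau = 0.750000: gamma = (0.000000, 0.812500), gamma' = (0.000000, 1.500000); Gamma_sss = -0.761905, Gamma_sst = 0.000000, Gamma_stt = 0.000000, Gamma_tss = -0.380952, Gamma_tst = 0.000000, Gamma_ttt = 0.000000
  tau = 0.875000: gamma = (0.000000, 1.015625), gamma' = (0.000000, 1.750000); Gamma_sss = -0.761905, Gamma_sst = 0.000000, Gamma_stt = 0.000000, Gamma_tss = -0.380952, Gamma_tst = 0.000000, Gamma_ttt = 0.000000
  tau = 1.000000: gamma = (0.000000, 1.250000), gamma' = (0.000000, 2.000000); Gamma_sss = -0.761905, Gamma_sst = 0.000000, Gamma_stt = 0.000000, Gamma_tss = -0.380952, Gamma_tst = 0.000000, Gamma_ttt = 0.000000
step 0: V^s = -1.0000, V^t = -0.8750
step 1: k1 = (0.000000, 0.000000), k2 = (0.000000, 0.000000), k3 = (0.000000, 0.000000), k4 = (0.000000, 0.000000); V <- V + (h/6)(k1 + 2k2 + 2k3 + k4): V^s = -1.0000, V^t = -0.8750
step 2: k1 = (0.000000, 0.000000), k2 = (0.000000, 0.000000), k3 = (0.000000, 0.000000), k4 = (0.000000, 0.000000); V <- V + (h/6)(k1 + 2k2 + 2k3 + k4): V^s = -1.0000, V^t = -0.8750
step 3: k1 = (0.000000, 0.000000), k2 = (0.000000, 0.000000), k3 = (0.000000, 0.000000), k4 = (0.000000, 0.000000); V <- V + (h/6)(k1 + 2k2 + 2k3 + k4): V^s = -1.0000, V^t = -0.8750
step 4: k1 = (0.000000, 0.000000), k2 = (0.000000, 0.000000), k3 = (0.000000, 0.000000), k4 = (0.000000, 0.000000); V <- V + (h/6)(k1 + 2k2 + 2k3 + k4): V^s = -1.0000, V^t = -0.8750


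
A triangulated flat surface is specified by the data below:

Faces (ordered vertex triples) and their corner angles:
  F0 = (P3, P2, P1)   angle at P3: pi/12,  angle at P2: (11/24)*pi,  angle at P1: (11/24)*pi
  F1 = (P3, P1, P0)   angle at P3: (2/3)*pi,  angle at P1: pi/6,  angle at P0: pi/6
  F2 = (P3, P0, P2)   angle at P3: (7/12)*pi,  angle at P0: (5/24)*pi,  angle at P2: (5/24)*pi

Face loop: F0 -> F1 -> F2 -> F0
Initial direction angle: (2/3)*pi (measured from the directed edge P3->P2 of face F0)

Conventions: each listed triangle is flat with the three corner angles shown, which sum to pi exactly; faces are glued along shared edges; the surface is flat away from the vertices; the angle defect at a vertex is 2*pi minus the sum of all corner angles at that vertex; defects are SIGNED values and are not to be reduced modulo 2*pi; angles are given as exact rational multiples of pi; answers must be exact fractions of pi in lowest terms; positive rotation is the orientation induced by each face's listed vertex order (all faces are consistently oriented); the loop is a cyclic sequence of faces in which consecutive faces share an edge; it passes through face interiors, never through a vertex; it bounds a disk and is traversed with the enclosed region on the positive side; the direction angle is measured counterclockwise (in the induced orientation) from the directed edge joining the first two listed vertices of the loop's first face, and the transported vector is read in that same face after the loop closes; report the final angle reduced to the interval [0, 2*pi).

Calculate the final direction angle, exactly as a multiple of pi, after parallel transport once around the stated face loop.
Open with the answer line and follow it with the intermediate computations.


Answer: final direction angle = (4/3)*pi

enclosed vertex P3: corner angles sum to (4/3)*pi, defect = 2*pi - (4/3)*pi = (2/3)*pi
adding the enclosed defects to the starting angle (mod 2*pi, induced orientation) gives the holonomy
final angle = (2/3)*pi + (2/3)*pi = (4/3)*pi (mod 2*pi)


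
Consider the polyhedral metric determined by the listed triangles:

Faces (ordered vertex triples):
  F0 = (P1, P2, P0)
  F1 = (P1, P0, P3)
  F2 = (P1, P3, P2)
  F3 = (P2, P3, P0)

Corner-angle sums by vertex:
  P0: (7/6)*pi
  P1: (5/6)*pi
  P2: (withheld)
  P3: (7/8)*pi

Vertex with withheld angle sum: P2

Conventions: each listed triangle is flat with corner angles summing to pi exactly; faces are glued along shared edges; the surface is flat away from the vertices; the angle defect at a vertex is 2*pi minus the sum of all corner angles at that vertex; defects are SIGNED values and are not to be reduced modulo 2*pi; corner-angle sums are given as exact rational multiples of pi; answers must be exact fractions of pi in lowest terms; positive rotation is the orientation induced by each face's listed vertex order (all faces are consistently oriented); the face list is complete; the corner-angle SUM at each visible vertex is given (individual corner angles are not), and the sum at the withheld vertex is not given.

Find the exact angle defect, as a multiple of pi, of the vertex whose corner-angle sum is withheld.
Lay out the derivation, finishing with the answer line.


V = 4, E = 6, F = 4; chi = V - E + F = 2
Gauss-Bonnet: total defect = 2*pi*chi = 4*pi; visible defects sum to (25/8)*pi

Answer: defect(P2) = (7/8)*pi


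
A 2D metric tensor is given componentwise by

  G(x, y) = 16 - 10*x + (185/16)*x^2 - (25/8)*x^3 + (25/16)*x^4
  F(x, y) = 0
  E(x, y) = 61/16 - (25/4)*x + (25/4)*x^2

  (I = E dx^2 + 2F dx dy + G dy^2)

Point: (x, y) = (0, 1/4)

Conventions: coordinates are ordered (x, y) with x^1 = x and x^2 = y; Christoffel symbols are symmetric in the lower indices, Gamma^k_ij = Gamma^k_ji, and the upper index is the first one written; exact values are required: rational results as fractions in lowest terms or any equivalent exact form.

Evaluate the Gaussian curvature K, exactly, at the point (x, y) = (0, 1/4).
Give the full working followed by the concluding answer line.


E = 61/16, F = 0, G = 16, EG - F^2 = 61 at the point
E_x = -25/4, E_y = 0, F_x = 0, F_y = 0, G_x = -10, G_y = 0
E_yy = 0, F_xy = 0, G_xx = 185/8
The intrinsic route: Brioschi's K = (det M1 - det M2)/(EG - F^2)^2.
M1 = [[-E_yy/2 + F_xy - G_xx/2, E_x/2, F_x - E_y/2], [F_y - G_x/2, E, F], [G_y/2, F, G]] = [[-185/16, -25/8, 0], [5, 61/16, 0], [0, 0, 16]]; det M1 = -7285/16
M2 = [[0, E_y/2, G_x/2], [E_y/2, E, F], [G_x/2, F, G]] = [[0, 0, -5], [0, 61/16, 0], [-5, 0, 16]]; det M2 = -1525/16
det M1 - det M2 = -360; K = -360 / (61)^2 = -360/3721

Answer: K = -360/3721


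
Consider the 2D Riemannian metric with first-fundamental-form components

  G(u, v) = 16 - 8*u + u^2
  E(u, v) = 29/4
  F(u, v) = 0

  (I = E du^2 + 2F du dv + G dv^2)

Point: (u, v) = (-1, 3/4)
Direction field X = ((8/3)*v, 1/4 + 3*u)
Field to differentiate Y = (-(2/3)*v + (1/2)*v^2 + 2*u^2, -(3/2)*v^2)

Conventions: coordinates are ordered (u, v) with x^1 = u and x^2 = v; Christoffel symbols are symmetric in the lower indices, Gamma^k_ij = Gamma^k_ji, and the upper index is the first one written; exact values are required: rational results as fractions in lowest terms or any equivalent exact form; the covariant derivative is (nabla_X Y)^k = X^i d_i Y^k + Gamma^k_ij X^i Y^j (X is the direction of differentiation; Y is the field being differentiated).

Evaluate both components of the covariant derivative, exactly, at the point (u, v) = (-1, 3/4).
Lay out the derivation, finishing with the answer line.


E = 29/4, F = 0, G = 25 at the point
E_u = 0, E_v = 0, F_u = 0, F_v = 0, G_u = -10, G_v = 0
EG - F^2 = 725/4;  g^inv = (4/725) * [[25, 0], [0, 29/4]]
first-kind symbols [ij,l] = (1/2)(d_i g_jl + d_j g_il - d_l g_ij): [uu,u] = E_u/2 = 0, [uu,v] = F_u - E_v/2 = 0, [uv,u] = E_v/2 = 0, [uv,v] = G_u/2 = -5, [vv,u] = F_v - G_u/2 = 5, [vv,v] = G_v/2 = 0
Gamma^u_ij = (G*[ij,u] - F*[ij,v])/(EG - F^2), Gamma^v_ij = (E*[ij,v] - F*[ij,u])/(EG - F^2)
Gamma_uuu = 0, Gamma_uuv = 0, Gamma_uvv = 20/29, Gamma_vuu = 0, Gamma_vuv = -1/5, Gamma_vvv = 0
X = (2, -11/4), Y = (57/32, -27/32) at the point

Answer: (nabla_X Y)^u = -18455/2784, (nabla_X Y)^v = 4803/640
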